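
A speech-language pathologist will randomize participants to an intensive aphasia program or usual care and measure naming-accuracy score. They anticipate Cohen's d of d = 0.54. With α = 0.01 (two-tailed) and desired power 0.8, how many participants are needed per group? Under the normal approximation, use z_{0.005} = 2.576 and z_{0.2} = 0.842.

For two independent groups with equal n: n = 2·((z_{α/2} + z_β) / d)².
z_{α/2} + z_β = 2.576 + 0.842 = 3.418.
n = 2 × (3.418 / 0.54)² = 2 × 6.330² = 2 × 40.06 = 80.1.
Round up to the next whole participant.

n = 81 per group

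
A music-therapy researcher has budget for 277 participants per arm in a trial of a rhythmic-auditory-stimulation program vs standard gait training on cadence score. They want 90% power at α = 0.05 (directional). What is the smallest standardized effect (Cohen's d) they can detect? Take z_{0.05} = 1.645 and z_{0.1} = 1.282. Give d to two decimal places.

d_min ≈ 0.25

For two independent groups of n = 277 each: d_min = (z_{α} + z_β)·√(2/n).
z-sum = 1.645 + 1.282 = 2.927.
d_min = 2.927 × √(2/277) = 2.927 × 0.0850 = 0.249.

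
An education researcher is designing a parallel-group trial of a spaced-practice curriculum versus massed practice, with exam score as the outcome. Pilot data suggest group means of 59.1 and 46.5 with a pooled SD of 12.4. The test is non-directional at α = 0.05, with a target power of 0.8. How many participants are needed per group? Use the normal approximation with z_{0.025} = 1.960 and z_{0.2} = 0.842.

n = 16 per group

Cohen's d = |M₁ − M₂| / SD_pooled = |59.1 − 46.5| / 12.4 = 12.6 / 12.4 = 1.016.
For two independent groups with equal n: n = 2·((z_{α/2} + z_β) / d)².
z_{α/2} + z_β = 1.960 + 0.842 = 2.802.
n = 2 × (2.802 / 1.016)² = 2 × 2.758² = 2 × 7.61 = 15.2.
Round up to the next whole participant.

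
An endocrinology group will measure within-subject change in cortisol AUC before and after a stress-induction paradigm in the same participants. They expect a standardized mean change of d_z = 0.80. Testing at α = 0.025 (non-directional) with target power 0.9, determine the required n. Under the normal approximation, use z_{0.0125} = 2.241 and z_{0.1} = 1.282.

For a paired (one-sample on differences) test: n = ((z_{α/2} + z_β) / d)².
z_{α/2} + z_β = 2.241 + 1.282 = 3.523.
n = (3.523 / 0.80)² = 4.404² = 19.39.
Round up.

n = 20 pairs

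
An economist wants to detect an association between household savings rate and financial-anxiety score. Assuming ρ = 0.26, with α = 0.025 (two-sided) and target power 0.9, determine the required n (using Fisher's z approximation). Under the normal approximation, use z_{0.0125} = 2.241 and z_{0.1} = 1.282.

n = 179

Fisher's z: C = ½·ln((1+r)/(1−r)) = ½·ln(1.7027) = 0.2661.
n = ((z_{α/2} + z_β)/C)² + 3.
(2.241 + 1.282) / 0.2661 = 3.523 / 0.2661 = 13.239.
n = 13.239² + 3 = 175.28 + 3 = 178.3.
Round up.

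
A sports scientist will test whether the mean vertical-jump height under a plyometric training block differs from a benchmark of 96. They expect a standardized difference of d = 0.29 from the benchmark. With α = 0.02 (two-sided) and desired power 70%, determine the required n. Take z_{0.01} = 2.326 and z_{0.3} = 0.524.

n = 97

For a one-sample test: n = ((z_{α/2} + z_β) / d)².
z_{α/2} + z_β = 2.326 + 0.524 = 2.850.
n = (2.850 / 0.29)² = 9.828² = 96.58.
Round up.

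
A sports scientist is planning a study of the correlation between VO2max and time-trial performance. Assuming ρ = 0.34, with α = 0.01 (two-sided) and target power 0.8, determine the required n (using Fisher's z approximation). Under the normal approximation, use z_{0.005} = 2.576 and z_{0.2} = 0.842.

Fisher's z: C = ½·ln((1+r)/(1−r)) = ½·ln(2.0303) = 0.3541.
n = ((z_{α/2} + z_β)/C)² + 3.
(2.576 + 0.842) / 0.3541 = 3.418 / 0.3541 = 9.653.
n = 9.653² + 3 = 93.17 + 3 = 96.2.
Round up.

n = 97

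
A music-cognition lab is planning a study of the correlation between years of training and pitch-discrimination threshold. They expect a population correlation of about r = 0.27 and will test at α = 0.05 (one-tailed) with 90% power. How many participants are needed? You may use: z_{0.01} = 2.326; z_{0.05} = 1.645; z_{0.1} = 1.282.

Fisher's z: C = ½·ln((1+r)/(1−r)) = ½·ln(1.7397) = 0.2769.
n = ((z_{α} + z_β)/C)² + 3.
(1.645 + 1.282) / 0.2769 = 2.927 / 0.2769 = 10.571.
n = 10.571² + 3 = 111.74 + 3 = 114.7.
Round up.

n = 115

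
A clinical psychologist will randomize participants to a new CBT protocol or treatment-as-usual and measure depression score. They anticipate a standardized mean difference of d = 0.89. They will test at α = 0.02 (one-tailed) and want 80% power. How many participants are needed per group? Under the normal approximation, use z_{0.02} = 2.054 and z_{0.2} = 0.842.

n = 22 per group

For two independent groups with equal n: n = 2·((z_{α} + z_β) / d)².
z_{α} + z_β = 2.054 + 0.842 = 2.896.
n = 2 × (2.896 / 0.89)² = 2 × 3.254² = 2 × 10.59 = 21.2.
Round up to the next whole participant.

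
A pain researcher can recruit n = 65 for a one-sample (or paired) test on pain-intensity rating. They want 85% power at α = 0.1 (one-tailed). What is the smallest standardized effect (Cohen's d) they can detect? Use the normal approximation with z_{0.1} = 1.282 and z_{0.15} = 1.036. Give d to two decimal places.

d_min ≈ 0.29

For a single sample (or paired design) of n = 65: d_min = (z_{α} + z_β)/√n.
z-sum = 1.282 + 1.036 = 2.318.
d_min = 2.318 / √65 = 2.318 / 8.062 = 0.288.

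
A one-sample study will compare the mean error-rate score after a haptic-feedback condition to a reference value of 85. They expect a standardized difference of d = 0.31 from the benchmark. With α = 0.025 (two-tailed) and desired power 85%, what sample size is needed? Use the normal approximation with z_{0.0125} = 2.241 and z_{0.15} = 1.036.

For a one-sample test: n = ((z_{α/2} + z_β) / d)².
z_{α/2} + z_β = 2.241 + 1.036 = 3.277.
n = (3.277 / 0.31)² = 10.571² = 111.75.
Round up.

n = 112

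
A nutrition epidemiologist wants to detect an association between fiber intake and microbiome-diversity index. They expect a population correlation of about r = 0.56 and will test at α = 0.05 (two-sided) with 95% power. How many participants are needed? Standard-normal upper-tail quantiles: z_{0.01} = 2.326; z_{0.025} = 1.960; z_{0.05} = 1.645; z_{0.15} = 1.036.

Fisher's z: C = ½·ln((1+r)/(1−r)) = ½·ln(3.5455) = 0.6328.
n = ((z_{α/2} + z_β)/C)² + 3.
(1.960 + 1.645) / 0.6328 = 3.605 / 0.6328 = 5.697.
n = 5.697² + 3 = 32.45 + 3 = 35.5.
Round up.

n = 36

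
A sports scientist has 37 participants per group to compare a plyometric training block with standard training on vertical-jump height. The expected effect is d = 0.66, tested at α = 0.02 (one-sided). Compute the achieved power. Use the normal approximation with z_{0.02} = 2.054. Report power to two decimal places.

For two equal groups, power = Φ(d·√(n/2) − z_{α}).
d·√(n/2) = 0.66 × √(37/2) = 0.66 × 4.301 = 2.839.
z_β = 2.839 − 2.054 = 0.785.
Power = Φ(0.785) = 0.784.

power ≈ 0.78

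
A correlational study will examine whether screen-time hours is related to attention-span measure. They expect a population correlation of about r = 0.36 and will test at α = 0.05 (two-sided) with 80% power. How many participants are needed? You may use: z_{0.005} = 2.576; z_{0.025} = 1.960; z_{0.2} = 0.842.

Fisher's z: C = ½·ln((1+r)/(1−r)) = ½·ln(2.1250) = 0.3769.
n = ((z_{α/2} + z_β)/C)² + 3.
(1.960 + 0.842) / 0.3769 = 2.802 / 0.3769 = 7.434.
n = 7.434² + 3 = 55.27 + 3 = 58.3.
Round up.

n = 59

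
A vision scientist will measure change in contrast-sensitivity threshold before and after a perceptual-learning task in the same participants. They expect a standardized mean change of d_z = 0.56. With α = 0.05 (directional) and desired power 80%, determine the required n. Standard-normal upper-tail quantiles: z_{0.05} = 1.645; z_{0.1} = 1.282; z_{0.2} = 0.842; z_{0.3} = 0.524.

For a paired (one-sample on differences) test: n = ((z_{α} + z_β) / d)².
z_{α} + z_β = 1.645 + 0.842 = 2.487.
n = (2.487 / 0.56)² = 4.441² = 19.72.
Round up.

n = 20 pairs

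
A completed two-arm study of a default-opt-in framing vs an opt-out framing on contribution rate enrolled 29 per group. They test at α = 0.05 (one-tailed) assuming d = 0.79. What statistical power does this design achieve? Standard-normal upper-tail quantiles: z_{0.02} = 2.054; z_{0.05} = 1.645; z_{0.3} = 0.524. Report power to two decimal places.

power ≈ 0.91

For two equal groups, power = Φ(d·√(n/2) − z_{α}).
d·√(n/2) = 0.79 × √(29/2) = 0.79 × 3.808 = 3.008.
z_β = 3.008 − 1.645 = 1.363.
Power = Φ(1.363) = 0.914.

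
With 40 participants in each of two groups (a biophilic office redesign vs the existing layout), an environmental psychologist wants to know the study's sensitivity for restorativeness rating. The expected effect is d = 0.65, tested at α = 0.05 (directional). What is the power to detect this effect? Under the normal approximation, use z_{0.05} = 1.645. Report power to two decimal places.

power ≈ 0.90

For two equal groups, power = Φ(d·√(n/2) − z_{α}).
d·√(n/2) = 0.65 × √(40/2) = 0.65 × 4.472 = 2.907.
z_β = 2.907 − 1.645 = 1.262.
Power = Φ(1.262) = 0.897.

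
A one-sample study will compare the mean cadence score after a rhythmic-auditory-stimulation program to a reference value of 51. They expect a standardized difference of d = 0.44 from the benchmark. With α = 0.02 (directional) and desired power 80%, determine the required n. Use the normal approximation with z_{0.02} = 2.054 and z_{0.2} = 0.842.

For a one-sample test: n = ((z_{α} + z_β) / d)².
z_{α} + z_β = 2.054 + 0.842 = 2.896.
n = (2.896 / 0.44)² = 6.582² = 43.32.
Round up.

n = 44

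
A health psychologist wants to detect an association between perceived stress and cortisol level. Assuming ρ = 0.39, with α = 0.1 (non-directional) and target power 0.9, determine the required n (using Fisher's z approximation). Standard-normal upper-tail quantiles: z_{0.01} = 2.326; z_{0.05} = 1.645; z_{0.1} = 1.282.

n = 54

Fisher's z: C = ½·ln((1+r)/(1−r)) = ½·ln(2.2787) = 0.4118.
n = ((z_{α/2} + z_β)/C)² + 3.
(1.645 + 1.282) / 0.4118 = 2.927 / 0.4118 = 7.108.
n = 7.108² + 3 = 50.52 + 3 = 53.5.
Round up.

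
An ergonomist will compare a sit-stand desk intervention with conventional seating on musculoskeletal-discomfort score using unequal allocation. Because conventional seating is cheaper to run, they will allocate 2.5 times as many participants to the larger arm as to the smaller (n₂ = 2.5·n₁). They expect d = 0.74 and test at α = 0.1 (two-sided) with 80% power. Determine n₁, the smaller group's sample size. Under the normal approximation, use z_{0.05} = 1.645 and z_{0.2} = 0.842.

n₁ = 16

With allocation ratio k = n₂/n₁ = 2.5, Var(x̄₁−x̄₂) = σ²(1/n₁ + 1/(k·n₁)) = σ²·(k+1)/(k·n₁).
So n₁ = (1 + 1/k)·((z_{α/2} + z_β)/d)² = 1.400 × (2.487/0.74)².
n₁ = 1.400 × 11.30 = 15.8.
Round up: n₁ = 16, giving n₂ = 2.5 × 16 = 40.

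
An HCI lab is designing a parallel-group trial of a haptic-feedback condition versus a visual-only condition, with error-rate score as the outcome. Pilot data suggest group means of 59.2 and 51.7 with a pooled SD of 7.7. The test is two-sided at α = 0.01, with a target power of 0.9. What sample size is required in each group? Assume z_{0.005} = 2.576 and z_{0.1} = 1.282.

n = 32 per group

Cohen's d = |M₁ − M₂| / SD_pooled = |59.2 − 51.7| / 7.7 = 7.5 / 7.7 = 0.974.
For two independent groups with equal n: n = 2·((z_{α/2} + z_β) / d)².
z_{α/2} + z_β = 2.576 + 1.282 = 3.858.
n = 2 × (3.858 / 0.974)² = 2 × 3.961² = 2 × 15.69 = 31.4.
Round up to the next whole participant.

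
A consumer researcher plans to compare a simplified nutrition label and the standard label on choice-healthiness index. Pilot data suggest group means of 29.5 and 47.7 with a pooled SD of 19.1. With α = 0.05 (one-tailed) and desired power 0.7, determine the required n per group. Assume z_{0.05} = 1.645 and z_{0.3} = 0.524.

n = 11 per group

Cohen's d = |M₁ − M₂| / SD_pooled = |29.5 − 47.7| / 19.1 = 18.2 / 19.1 = 0.953.
For two independent groups with equal n: n = 2·((z_{α} + z_β) / d)².
z_{α} + z_β = 1.645 + 0.524 = 2.169.
n = 2 × (2.169 / 0.953)² = 2 × 2.276² = 2 × 5.18 = 10.4.
Round up to the next whole participant.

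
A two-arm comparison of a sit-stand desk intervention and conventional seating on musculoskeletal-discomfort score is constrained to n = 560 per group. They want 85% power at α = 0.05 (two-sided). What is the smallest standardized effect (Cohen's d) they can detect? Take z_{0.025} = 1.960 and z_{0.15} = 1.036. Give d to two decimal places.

For two independent groups of n = 560 each: d_min = (z_{α/2} + z_β)·√(2/n).
z-sum = 1.960 + 1.036 = 2.996.
d_min = 2.996 × √(2/560) = 2.996 × 0.0598 = 0.179.

d_min ≈ 0.18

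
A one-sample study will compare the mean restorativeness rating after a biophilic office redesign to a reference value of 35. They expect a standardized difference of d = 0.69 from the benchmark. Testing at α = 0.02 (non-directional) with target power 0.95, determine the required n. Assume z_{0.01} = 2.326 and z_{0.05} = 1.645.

For a one-sample test: n = ((z_{α/2} + z_β) / d)².
z_{α/2} + z_β = 2.326 + 1.645 = 3.971.
n = (3.971 / 0.69)² = 5.755² = 33.12.
Round up.

n = 34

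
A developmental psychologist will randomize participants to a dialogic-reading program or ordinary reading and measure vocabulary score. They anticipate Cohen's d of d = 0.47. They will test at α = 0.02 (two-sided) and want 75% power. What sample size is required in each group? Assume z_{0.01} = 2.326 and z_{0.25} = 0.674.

For two independent groups with equal n: n = 2·((z_{α/2} + z_β) / d)².
z_{α/2} + z_β = 2.326 + 0.674 = 3.000.
n = 2 × (3.000 / 0.47)² = 2 × 6.383² = 2 × 40.74 = 81.5.
Round up to the next whole participant.

n = 82 per group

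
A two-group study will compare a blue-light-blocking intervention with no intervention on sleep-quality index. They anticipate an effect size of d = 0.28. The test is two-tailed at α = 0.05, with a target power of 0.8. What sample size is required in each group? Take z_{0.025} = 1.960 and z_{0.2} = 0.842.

For two independent groups with equal n: n = 2·((z_{α/2} + z_β) / d)².
z_{α/2} + z_β = 1.960 + 0.842 = 2.802.
n = 2 × (2.802 / 0.28)² = 2 × 10.007² = 2 × 100.14 = 200.3.
Round up to the next whole participant.

n = 201 per group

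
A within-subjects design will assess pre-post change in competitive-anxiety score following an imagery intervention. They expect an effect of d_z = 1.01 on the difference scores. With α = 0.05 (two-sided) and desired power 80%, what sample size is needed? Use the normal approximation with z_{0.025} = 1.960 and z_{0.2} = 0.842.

n = 8 pairs

For a paired (one-sample on differences) test: n = ((z_{α/2} + z_β) / d)².
z_{α/2} + z_β = 1.960 + 0.842 = 2.802.
n = (2.802 / 1.01)² = 2.774² = 7.70.
Round up.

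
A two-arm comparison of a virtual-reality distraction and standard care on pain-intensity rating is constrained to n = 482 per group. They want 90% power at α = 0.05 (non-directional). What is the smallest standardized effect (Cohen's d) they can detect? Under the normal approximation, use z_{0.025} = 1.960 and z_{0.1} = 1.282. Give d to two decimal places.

d_min ≈ 0.21

For two independent groups of n = 482 each: d_min = (z_{α/2} + z_β)·√(2/n).
z-sum = 1.960 + 1.282 = 3.242.
d_min = 3.242 × √(2/482) = 3.242 × 0.0644 = 0.209.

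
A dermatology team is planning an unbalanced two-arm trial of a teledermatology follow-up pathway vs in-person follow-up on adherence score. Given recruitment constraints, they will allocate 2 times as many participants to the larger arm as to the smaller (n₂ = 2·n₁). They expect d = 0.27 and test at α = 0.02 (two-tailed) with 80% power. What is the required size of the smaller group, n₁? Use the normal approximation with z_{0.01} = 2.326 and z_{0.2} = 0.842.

With allocation ratio k = n₂/n₁ = 2, Var(x̄₁−x̄₂) = σ²(1/n₁ + 1/(k·n₁)) = σ²·(k+1)/(k·n₁).
So n₁ = (1 + 1/k)·((z_{α/2} + z_β)/d)² = 1.500 × (3.168/0.27)².
n₁ = 1.500 × 137.67 = 206.5.
Round up: n₁ = 207, giving n₂ = 2 × 207 = 414.

n₁ = 207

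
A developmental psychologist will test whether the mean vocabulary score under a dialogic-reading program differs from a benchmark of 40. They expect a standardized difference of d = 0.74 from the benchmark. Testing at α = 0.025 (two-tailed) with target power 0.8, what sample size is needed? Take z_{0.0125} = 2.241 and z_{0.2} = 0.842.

n = 18

For a one-sample test: n = ((z_{α/2} + z_β) / d)².
z_{α/2} + z_β = 2.241 + 0.842 = 3.083.
n = (3.083 / 0.74)² = 4.166² = 17.36.
Round up.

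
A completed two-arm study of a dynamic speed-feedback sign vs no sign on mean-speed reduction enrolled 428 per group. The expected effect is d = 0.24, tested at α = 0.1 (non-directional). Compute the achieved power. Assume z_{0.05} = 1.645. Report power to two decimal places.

power ≈ 0.97

For two equal groups, power = Φ(d·√(n/2) − z_{α/2}).
d·√(n/2) = 0.24 × √(428/2) = 0.24 × 14.629 = 3.511.
z_β = 3.511 − 1.645 = 1.866.
Power = Φ(1.866) = 0.969.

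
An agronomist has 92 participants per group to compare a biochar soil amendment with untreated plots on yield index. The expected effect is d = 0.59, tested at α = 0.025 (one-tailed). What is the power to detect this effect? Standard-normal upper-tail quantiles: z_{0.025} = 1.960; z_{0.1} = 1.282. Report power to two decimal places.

power ≈ 0.98

For two equal groups, power = Φ(d·√(n/2) − z_{α}).
d·√(n/2) = 0.59 × √(92/2) = 0.59 × 6.782 = 4.002.
z_β = 4.002 − 1.960 = 2.042.
Power = Φ(2.042) = 0.979.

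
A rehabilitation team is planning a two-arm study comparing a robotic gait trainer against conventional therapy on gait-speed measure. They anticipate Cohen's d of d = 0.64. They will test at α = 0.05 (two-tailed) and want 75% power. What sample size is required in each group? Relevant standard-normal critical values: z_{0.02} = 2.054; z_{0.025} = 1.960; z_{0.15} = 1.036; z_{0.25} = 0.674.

n = 34 per group

For two independent groups with equal n: n = 2·((z_{α/2} + z_β) / d)².
z_{α/2} + z_β = 1.960 + 0.674 = 2.634.
n = 2 × (2.634 / 0.64)² = 2 × 4.116² = 2 × 16.94 = 33.9.
Round up to the next whole participant.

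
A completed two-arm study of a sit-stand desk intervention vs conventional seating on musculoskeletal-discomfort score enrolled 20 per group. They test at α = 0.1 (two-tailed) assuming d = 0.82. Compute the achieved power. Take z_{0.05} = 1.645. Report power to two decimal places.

power ≈ 0.83

For two equal groups, power = Φ(d·√(n/2) − z_{α/2}).
d·√(n/2) = 0.82 × √(20/2) = 0.82 × 3.162 = 2.593.
z_β = 2.593 − 1.645 = 0.948.
Power = Φ(0.948) = 0.828.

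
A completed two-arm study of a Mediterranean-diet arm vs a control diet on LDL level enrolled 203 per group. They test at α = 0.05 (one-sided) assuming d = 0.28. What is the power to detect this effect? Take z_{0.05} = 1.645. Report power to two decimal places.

power ≈ 0.88

For two equal groups, power = Φ(d·√(n/2) − z_{α}).
d·√(n/2) = 0.28 × √(203/2) = 0.28 × 10.075 = 2.821.
z_β = 2.821 − 1.645 = 1.176.
Power = Φ(1.176) = 0.880.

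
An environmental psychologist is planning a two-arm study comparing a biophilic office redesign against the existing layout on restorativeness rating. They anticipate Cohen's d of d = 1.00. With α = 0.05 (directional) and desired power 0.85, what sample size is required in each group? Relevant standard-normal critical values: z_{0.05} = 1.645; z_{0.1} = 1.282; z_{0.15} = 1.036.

n = 15 per group

For two independent groups with equal n: n = 2·((z_{α} + z_β) / d)².
z_{α} + z_β = 1.645 + 1.036 = 2.681.
n = 2 × (2.681 / 1.00)² = 2 × 2.681² = 2 × 7.19 = 14.4.
Round up to the next whole participant.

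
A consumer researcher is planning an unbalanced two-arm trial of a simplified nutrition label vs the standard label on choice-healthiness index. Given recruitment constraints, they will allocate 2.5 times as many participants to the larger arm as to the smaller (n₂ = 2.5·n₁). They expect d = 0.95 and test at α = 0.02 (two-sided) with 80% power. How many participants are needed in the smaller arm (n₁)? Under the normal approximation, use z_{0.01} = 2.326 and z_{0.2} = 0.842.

With allocation ratio k = n₂/n₁ = 2.5, Var(x̄₁−x̄₂) = σ²(1/n₁ + 1/(k·n₁)) = σ²·(k+1)/(k·n₁).
So n₁ = (1 + 1/k)·((z_{α/2} + z_β)/d)² = 1.400 × (3.168/0.95)².
n₁ = 1.400 × 11.12 = 15.6.
Round up: n₁ = 16, giving n₂ = 2.5 × 16 = 40.

n₁ = 16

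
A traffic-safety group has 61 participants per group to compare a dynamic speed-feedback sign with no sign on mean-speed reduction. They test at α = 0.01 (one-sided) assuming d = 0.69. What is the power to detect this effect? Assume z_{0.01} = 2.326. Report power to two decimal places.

power ≈ 0.93

For two equal groups, power = Φ(d·√(n/2) − z_{α}).
d·√(n/2) = 0.69 × √(61/2) = 0.69 × 5.523 = 3.811.
z_β = 3.811 − 2.326 = 1.485.
Power = Φ(1.485) = 0.931.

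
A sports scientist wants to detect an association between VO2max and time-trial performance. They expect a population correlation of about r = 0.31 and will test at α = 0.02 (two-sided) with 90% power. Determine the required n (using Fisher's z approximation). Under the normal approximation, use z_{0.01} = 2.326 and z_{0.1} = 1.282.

n = 130

Fisher's z: C = ½·ln((1+r)/(1−r)) = ½·ln(1.8986) = 0.3205.
n = ((z_{α/2} + z_β)/C)² + 3.
(2.326 + 1.282) / 0.3205 = 3.608 / 0.3205 = 11.257.
n = 11.257² + 3 = 126.73 + 3 = 129.7.
Round up.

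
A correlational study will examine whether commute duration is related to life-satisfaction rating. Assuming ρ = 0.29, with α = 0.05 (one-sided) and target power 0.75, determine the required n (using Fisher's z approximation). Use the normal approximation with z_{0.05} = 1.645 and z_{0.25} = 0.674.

n = 64

Fisher's z: C = ½·ln((1+r)/(1−r)) = ½·ln(1.8169) = 0.2986.
n = ((z_{α} + z_β)/C)² + 3.
(1.645 + 0.674) / 0.2986 = 2.319 / 0.2986 = 7.766.
n = 7.766² + 3 = 60.31 + 3 = 63.3.
Round up.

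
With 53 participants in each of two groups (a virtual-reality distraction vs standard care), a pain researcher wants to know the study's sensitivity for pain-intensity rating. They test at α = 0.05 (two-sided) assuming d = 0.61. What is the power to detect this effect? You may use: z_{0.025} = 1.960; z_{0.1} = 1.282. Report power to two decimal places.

power ≈ 0.88

For two equal groups, power = Φ(d·√(n/2) − z_{α/2}).
d·√(n/2) = 0.61 × √(53/2) = 0.61 × 5.148 = 3.140.
z_β = 3.140 − 1.960 = 1.180.
Power = Φ(1.180) = 0.881.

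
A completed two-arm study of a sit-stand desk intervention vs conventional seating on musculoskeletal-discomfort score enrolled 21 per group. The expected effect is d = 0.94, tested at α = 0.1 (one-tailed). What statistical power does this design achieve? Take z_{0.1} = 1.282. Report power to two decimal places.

For two equal groups, power = Φ(d·√(n/2) − z_{α}).
d·√(n/2) = 0.94 × √(21/2) = 0.94 × 3.240 = 3.046.
z_β = 3.046 − 1.282 = 1.764.
Power = Φ(1.764) = 0.961.

power ≈ 0.96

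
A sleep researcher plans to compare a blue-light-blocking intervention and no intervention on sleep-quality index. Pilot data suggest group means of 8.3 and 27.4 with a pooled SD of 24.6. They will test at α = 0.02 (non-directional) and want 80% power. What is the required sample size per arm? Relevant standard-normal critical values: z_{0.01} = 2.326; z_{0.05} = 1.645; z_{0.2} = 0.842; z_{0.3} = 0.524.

n = 34 per group

Cohen's d = |M₁ − M₂| / SD_pooled = |8.3 − 27.4| / 24.6 = 19.1 / 24.6 = 0.776.
For two independent groups with equal n: n = 2·((z_{α/2} + z_β) / d)².
z_{α/2} + z_β = 2.326 + 0.842 = 3.168.
n = 2 × (3.168 / 0.776)² = 2 × 4.082² = 2 × 16.67 = 33.3.
Round up to the next whole participant.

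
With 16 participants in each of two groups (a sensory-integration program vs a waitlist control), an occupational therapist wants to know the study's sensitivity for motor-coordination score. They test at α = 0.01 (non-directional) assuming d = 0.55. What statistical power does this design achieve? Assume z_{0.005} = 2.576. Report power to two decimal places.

For two equal groups, power = Φ(d·√(n/2) − z_{α/2}).
d·√(n/2) = 0.55 × √(16/2) = 0.55 × 2.828 = 1.556.
z_β = 1.556 − 2.576 = -1.020.
Power = Φ(-1.020) = 0.154.

power ≈ 0.15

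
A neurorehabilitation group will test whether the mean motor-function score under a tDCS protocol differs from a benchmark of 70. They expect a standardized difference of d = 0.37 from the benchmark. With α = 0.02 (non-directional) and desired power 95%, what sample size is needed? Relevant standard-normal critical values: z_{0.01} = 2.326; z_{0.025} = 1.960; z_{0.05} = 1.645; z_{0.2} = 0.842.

For a one-sample test: n = ((z_{α/2} + z_β) / d)².
z_{α/2} + z_β = 2.326 + 1.645 = 3.971.
n = (3.971 / 0.37)² = 10.732² = 115.19.
Round up.

n = 116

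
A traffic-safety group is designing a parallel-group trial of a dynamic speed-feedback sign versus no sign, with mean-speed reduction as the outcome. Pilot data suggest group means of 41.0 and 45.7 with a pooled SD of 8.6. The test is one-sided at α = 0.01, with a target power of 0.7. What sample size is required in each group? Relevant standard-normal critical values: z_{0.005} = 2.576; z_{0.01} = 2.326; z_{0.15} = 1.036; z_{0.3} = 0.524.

Cohen's d = |M₁ − M₂| / SD_pooled = |41.0 − 45.7| / 8.6 = 4.7 / 8.6 = 0.547.
For two independent groups with equal n: n = 2·((z_{α} + z_β) / d)².
z_{α} + z_β = 2.326 + 0.524 = 2.850.
n = 2 × (2.850 / 0.547)² = 2 × 5.210² = 2 × 27.15 = 54.3.
Round up to the next whole participant.

n = 55 per group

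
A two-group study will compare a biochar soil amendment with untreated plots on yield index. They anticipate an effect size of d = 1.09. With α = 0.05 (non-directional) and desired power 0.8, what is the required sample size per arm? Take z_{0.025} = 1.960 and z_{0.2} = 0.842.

n = 14 per group

For two independent groups with equal n: n = 2·((z_{α/2} + z_β) / d)².
z_{α/2} + z_β = 1.960 + 0.842 = 2.802.
n = 2 × (2.802 / 1.09)² = 2 × 2.571² = 2 × 6.61 = 13.2.
Round up to the next whole participant.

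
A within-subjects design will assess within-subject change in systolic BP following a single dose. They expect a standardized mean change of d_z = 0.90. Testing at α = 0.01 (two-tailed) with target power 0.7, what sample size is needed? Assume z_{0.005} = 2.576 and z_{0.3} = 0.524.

n = 12 pairs

For a paired (one-sample on differences) test: n = ((z_{α/2} + z_β) / d)².
z_{α/2} + z_β = 2.576 + 0.524 = 3.100.
n = (3.100 / 0.90)² = 3.444² = 11.86.
Round up.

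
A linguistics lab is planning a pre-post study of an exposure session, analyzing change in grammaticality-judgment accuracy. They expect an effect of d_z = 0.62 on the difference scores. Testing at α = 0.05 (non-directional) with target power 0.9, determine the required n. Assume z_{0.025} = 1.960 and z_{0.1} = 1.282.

n = 28 pairs

For a paired (one-sample on differences) test: n = ((z_{α/2} + z_β) / d)².
z_{α/2} + z_β = 1.960 + 1.282 = 3.242.
n = (3.242 / 0.62)² = 5.229² = 27.34.
Round up.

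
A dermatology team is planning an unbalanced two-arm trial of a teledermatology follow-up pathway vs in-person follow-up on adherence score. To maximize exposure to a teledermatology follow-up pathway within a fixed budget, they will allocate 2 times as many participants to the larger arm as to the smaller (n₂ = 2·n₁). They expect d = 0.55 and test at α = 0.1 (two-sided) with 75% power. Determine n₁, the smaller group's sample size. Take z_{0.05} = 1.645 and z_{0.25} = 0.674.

With allocation ratio k = n₂/n₁ = 2, Var(x̄₁−x̄₂) = σ²(1/n₁ + 1/(k·n₁)) = σ²·(k+1)/(k·n₁).
So n₁ = (1 + 1/k)·((z_{α/2} + z_β)/d)² = 1.500 × (2.319/0.55)².
n₁ = 1.500 × 17.78 = 26.7.
Round up: n₁ = 27, giving n₂ = 2 × 27 = 54.

n₁ = 27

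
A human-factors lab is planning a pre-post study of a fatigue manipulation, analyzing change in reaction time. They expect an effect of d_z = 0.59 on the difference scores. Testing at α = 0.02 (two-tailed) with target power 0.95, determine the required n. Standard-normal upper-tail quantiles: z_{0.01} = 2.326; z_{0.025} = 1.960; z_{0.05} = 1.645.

n = 46 pairs

For a paired (one-sample on differences) test: n = ((z_{α/2} + z_β) / d)².
z_{α/2} + z_β = 2.326 + 1.645 = 3.971.
n = (3.971 / 0.59)² = 6.731² = 45.30.
Round up.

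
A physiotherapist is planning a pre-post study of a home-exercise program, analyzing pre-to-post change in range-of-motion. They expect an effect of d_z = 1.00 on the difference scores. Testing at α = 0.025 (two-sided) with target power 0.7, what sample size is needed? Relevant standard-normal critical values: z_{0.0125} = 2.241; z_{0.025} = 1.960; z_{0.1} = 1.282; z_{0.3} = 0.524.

n = 8 pairs

For a paired (one-sample on differences) test: n = ((z_{α/2} + z_β) / d)².
z_{α/2} + z_β = 2.241 + 0.524 = 2.765.
n = (2.765 / 1.00)² = 2.765² = 7.65.
Round up.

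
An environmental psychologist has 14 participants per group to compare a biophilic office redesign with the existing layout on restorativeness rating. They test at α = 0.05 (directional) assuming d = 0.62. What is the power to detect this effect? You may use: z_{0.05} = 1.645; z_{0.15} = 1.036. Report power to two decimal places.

power ≈ 0.50

For two equal groups, power = Φ(d·√(n/2) − z_{α}).
d·√(n/2) = 0.62 × √(14/2) = 0.62 × 2.646 = 1.640.
z_β = 1.640 − 1.645 = -0.005.
Power = Φ(-0.005) = 0.498.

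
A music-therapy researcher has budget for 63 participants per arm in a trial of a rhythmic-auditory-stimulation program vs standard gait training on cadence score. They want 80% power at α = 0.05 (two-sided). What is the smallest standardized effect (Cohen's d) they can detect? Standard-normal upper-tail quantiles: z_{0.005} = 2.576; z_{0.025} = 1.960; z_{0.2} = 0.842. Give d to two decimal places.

d_min ≈ 0.50

For two independent groups of n = 63 each: d_min = (z_{α/2} + z_β)·√(2/n).
z-sum = 1.960 + 0.842 = 2.802.
d_min = 2.802 × √(2/63) = 2.802 × 0.1782 = 0.499.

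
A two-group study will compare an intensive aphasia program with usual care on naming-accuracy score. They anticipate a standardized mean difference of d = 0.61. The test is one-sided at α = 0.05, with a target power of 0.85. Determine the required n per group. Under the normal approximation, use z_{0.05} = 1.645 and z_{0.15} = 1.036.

For two independent groups with equal n: n = 2·((z_{α} + z_β) / d)².
z_{α} + z_β = 1.645 + 1.036 = 2.681.
n = 2 × (2.681 / 0.61)² = 2 × 4.395² = 2 × 19.32 = 38.6.
Round up to the next whole participant.

n = 39 per group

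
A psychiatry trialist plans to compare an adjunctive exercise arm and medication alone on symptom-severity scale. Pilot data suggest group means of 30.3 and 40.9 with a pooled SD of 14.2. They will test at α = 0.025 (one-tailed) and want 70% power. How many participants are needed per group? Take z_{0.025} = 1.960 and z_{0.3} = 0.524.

Cohen's d = |M₁ − M₂| / SD_pooled = |30.3 − 40.9| / 14.2 = 10.6 / 14.2 = 0.746.
For two independent groups with equal n: n = 2·((z_{α} + z_β) / d)².
z_{α} + z_β = 1.960 + 0.524 = 2.484.
n = 2 × (2.484 / 0.746)² = 2 × 3.330² = 2 × 11.09 = 22.2.
Round up to the next whole participant.

n = 23 per group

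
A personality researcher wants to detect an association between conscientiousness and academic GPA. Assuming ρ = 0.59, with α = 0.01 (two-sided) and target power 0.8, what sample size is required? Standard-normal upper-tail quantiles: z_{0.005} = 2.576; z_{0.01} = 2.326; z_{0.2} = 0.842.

Fisher's z: C = ½·ln((1+r)/(1−r)) = ½·ln(3.8780) = 0.6777.
n = ((z_{α/2} + z_β)/C)² + 3.
(2.576 + 0.842) / 0.6777 = 3.418 / 0.6777 = 5.044.
n = 5.044² + 3 = 25.44 + 3 = 28.4.
Round up.

n = 29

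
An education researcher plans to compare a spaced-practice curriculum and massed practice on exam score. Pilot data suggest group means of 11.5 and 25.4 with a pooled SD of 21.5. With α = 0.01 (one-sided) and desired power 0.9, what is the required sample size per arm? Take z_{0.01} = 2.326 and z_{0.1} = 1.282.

n = 63 per group

Cohen's d = |M₁ − M₂| / SD_pooled = |11.5 − 25.4| / 21.5 = 13.9 / 21.5 = 0.647.
For two independent groups with equal n: n = 2·((z_{α} + z_β) / d)².
z_{α} + z_β = 2.326 + 1.282 = 3.608.
n = 2 × (3.608 / 0.647)² = 2 × 5.577² = 2 × 31.10 = 62.2.
Round up to the next whole participant.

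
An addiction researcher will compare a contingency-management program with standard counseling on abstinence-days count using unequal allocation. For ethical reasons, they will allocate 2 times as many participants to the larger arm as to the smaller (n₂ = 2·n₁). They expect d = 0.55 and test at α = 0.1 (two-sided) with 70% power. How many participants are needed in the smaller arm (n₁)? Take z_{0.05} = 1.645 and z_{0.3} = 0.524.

With allocation ratio k = n₂/n₁ = 2, Var(x̄₁−x̄₂) = σ²(1/n₁ + 1/(k·n₁)) = σ²·(k+1)/(k·n₁).
So n₁ = (1 + 1/k)·((z_{α/2} + z_β)/d)² = 1.500 × (2.169/0.55)².
n₁ = 1.500 × 15.55 = 23.3.
Round up: n₁ = 24, giving n₂ = 2 × 24 = 48.

n₁ = 24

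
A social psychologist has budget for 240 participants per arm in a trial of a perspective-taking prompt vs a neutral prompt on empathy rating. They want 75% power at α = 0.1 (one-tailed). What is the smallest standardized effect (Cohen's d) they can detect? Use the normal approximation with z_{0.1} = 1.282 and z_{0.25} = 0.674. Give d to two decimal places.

d_min ≈ 0.18

For two independent groups of n = 240 each: d_min = (z_{α} + z_β)·√(2/n).
z-sum = 1.282 + 0.674 = 1.956.
d_min = 1.956 × √(2/240) = 1.956 × 0.0913 = 0.179.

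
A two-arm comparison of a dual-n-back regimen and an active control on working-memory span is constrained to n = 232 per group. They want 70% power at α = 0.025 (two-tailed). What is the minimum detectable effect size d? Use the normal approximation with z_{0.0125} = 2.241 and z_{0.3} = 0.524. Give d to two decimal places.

For two independent groups of n = 232 each: d_min = (z_{α/2} + z_β)·√(2/n).
z-sum = 2.241 + 0.524 = 2.765.
d_min = 2.765 × √(2/232) = 2.765 × 0.0928 = 0.257.

d_min ≈ 0.26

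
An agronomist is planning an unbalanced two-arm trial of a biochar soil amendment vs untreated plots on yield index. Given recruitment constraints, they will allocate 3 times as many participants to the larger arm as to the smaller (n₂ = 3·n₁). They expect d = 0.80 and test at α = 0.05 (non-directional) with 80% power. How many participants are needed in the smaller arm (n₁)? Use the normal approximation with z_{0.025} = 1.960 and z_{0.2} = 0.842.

n₁ = 17

With allocation ratio k = n₂/n₁ = 3, Var(x̄₁−x̄₂) = σ²(1/n₁ + 1/(k·n₁)) = σ²·(k+1)/(k·n₁).
So n₁ = (1 + 1/k)·((z_{α/2} + z_β)/d)² = 1.333 × (2.802/0.80)².
n₁ = 1.333 × 12.27 = 16.4.
Round up: n₁ = 17, giving n₂ = 3 × 17 = 51.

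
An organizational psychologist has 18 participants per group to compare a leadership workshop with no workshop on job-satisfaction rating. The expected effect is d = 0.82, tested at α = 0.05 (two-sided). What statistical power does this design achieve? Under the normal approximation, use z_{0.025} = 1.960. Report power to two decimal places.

power ≈ 0.69

For two equal groups, power = Φ(d·√(n/2) − z_{α/2}).
d·√(n/2) = 0.82 × √(18/2) = 0.82 × 3.000 = 2.460.
z_β = 2.460 − 1.960 = 0.500.
Power = Φ(0.500) = 0.691.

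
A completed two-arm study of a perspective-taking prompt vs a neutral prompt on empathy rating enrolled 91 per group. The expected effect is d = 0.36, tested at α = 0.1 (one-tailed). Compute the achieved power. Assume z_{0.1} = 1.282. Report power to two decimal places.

power ≈ 0.87

For two equal groups, power = Φ(d·√(n/2) − z_{α}).
d·√(n/2) = 0.36 × √(91/2) = 0.36 × 6.745 = 2.428.
z_β = 2.428 − 1.282 = 1.146.
Power = Φ(1.146) = 0.874.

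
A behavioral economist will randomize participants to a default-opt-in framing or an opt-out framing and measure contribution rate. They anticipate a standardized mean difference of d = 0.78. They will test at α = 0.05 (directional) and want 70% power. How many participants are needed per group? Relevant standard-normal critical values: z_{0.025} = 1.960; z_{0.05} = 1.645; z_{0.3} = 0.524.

n = 16 per group

For two independent groups with equal n: n = 2·((z_{α} + z_β) / d)².
z_{α} + z_β = 1.645 + 0.524 = 2.169.
n = 2 × (2.169 / 0.78)² = 2 × 2.781² = 2 × 7.73 = 15.5.
Round up to the next whole participant.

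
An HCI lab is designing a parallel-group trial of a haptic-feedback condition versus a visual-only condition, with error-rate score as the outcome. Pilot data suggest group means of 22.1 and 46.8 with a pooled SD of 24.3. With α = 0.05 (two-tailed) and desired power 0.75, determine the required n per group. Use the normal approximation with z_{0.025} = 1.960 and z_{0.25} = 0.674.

Cohen's d = |M₁ − M₂| / SD_pooled = |22.1 − 46.8| / 24.3 = 24.7 / 24.3 = 1.016.
For two independent groups with equal n: n = 2·((z_{α/2} + z_β) / d)².
z_{α/2} + z_β = 1.960 + 0.674 = 2.634.
n = 2 × (2.634 / 1.016)² = 2 × 2.593² = 2 × 6.72 = 13.4.
Round up to the next whole participant.

n = 14 per group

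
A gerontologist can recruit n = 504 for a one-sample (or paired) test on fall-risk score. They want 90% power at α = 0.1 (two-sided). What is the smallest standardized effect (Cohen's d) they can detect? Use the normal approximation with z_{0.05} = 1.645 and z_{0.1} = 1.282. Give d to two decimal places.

For a single sample (or paired design) of n = 504: d_min = (z_{α/2} + z_β)/√n.
z-sum = 1.645 + 1.282 = 2.927.
d_min = 2.927 / √504 = 2.927 / 22.450 = 0.130.

d_min ≈ 0.13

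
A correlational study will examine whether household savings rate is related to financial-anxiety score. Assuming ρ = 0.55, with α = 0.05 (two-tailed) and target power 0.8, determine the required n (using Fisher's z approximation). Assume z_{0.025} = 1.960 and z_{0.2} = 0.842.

Fisher's z: C = ½·ln((1+r)/(1−r)) = ½·ln(3.4444) = 0.6184.
n = ((z_{α/2} + z_β)/C)² + 3.
(1.960 + 0.842) / 0.6184 = 2.802 / 0.6184 = 4.531.
n = 4.531² + 3 = 20.53 + 3 = 23.5.
Round up.

n = 24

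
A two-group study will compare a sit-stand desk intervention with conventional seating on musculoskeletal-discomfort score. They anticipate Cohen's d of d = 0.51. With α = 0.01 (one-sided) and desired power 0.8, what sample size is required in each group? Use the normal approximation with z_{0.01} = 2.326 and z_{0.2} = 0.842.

For two independent groups with equal n: n = 2·((z_{α} + z_β) / d)².
z_{α} + z_β = 2.326 + 0.842 = 3.168.
n = 2 × (3.168 / 0.51)² = 2 × 6.212² = 2 × 38.59 = 77.2.
Round up to the next whole participant.

n = 78 per group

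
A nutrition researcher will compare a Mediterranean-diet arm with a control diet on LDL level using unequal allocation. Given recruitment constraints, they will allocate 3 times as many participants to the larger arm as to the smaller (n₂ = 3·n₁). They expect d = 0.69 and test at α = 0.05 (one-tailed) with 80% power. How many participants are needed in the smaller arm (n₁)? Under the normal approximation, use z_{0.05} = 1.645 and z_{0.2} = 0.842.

n₁ = 18

With allocation ratio k = n₂/n₁ = 3, Var(x̄₁−x̄₂) = σ²(1/n₁ + 1/(k·n₁)) = σ²·(k+1)/(k·n₁).
So n₁ = (1 + 1/k)·((z_{α} + z_β)/d)² = 1.333 × (2.487/0.69)².
n₁ = 1.333 × 12.99 = 17.3.
Round up: n₁ = 18, giving n₂ = 3 × 18 = 54.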